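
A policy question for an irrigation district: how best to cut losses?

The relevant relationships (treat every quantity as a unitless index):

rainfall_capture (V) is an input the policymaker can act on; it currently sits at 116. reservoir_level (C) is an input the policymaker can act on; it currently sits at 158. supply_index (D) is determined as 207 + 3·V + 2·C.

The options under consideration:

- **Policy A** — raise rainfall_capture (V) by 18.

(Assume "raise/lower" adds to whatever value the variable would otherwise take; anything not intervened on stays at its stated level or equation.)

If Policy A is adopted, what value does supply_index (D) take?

Policy A (V + 18):
  V = 116 + 18 = 134
  C = 158
  D = 207 + 3·134 + 2·158 = 925

925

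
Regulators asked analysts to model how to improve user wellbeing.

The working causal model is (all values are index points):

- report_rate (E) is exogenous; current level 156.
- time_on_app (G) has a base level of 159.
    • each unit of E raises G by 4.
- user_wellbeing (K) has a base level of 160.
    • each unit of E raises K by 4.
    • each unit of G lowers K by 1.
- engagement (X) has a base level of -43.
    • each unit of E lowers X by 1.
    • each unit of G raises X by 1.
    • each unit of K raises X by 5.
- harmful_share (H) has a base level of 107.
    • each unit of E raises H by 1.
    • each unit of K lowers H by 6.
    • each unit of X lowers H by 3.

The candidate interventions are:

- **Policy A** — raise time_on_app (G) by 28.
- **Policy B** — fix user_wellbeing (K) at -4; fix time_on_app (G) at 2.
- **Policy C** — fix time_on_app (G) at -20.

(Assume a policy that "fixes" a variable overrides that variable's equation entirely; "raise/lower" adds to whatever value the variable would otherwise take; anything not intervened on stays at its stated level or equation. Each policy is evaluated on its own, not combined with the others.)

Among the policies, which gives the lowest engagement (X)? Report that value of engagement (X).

Policy A (G + 28):
  E = 156
  G = 159 + 4·156 (+28 from intervention) = 811
  K = 160 + 4·156 − 811 = -27
  X = -43 − 156 + 811 + 5·(-27) = 477
Policy B (K := -4, G := 2):
  E = 156
  G = 2
  K = -4
  X = -43 − 156 + 2 + 5·(-4) = -217
Policy C (G := -20):
  E = 156
  G = -20
  K = 160 + 4·156 − (-20) = 804
  X = -43 − 156 + (-20) + 5·804 = 3801
Comparing — Policy A: X=477, Policy B: X=-217, Policy C: X=3801. Lowest is -217 (Policy B).

-217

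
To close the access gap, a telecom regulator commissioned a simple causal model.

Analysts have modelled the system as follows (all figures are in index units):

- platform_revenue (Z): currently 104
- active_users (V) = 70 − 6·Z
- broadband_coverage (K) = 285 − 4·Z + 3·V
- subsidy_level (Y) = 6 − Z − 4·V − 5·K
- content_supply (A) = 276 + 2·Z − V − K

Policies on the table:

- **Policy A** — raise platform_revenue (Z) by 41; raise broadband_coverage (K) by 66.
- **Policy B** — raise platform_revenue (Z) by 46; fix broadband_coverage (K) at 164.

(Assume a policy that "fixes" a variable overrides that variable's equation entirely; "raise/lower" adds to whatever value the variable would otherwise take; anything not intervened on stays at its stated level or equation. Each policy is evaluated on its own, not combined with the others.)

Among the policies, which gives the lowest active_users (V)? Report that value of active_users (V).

-830

Policy A (Z + 41, K + 66):
  Z = 104 + 41 = 145
  V = 70 − 6·145 = -800
Policy B (Z + 46, K := 164):
  Z = 104 + 46 = 150
  V = 70 − 6·150 = -830
Comparing — Policy A: V=-800, Policy B: V=-830. Lowest is -830 (Policy B).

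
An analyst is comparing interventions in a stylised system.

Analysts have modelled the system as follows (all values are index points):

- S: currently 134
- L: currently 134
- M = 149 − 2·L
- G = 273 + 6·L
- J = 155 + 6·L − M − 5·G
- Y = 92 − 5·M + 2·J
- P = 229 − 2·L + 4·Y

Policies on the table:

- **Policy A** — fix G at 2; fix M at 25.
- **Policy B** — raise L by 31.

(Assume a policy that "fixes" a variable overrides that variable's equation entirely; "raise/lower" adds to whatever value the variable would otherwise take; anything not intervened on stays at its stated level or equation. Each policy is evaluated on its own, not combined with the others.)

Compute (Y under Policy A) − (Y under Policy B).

Policy A (G := 2, M := 25):
  L = 134
  M = 25
  G = 2
  J = 155 + 6·134 − 25 − 5·2 = 924
  Y = 92 − 5·25 + 2·924 = 1815
Policy B (L + 31):
  L = 134 + 31 = 165
  M = 149 − 2·165 = -181
  G = 273 + 6·165 = 1263
  J = 155 + 6·165 − (-181) − 5·1263 = -4989
  Y = 92 − 5·(-181) + 2·(-4989) = -8981
Y: 1815 − (-8981) = 10796

10796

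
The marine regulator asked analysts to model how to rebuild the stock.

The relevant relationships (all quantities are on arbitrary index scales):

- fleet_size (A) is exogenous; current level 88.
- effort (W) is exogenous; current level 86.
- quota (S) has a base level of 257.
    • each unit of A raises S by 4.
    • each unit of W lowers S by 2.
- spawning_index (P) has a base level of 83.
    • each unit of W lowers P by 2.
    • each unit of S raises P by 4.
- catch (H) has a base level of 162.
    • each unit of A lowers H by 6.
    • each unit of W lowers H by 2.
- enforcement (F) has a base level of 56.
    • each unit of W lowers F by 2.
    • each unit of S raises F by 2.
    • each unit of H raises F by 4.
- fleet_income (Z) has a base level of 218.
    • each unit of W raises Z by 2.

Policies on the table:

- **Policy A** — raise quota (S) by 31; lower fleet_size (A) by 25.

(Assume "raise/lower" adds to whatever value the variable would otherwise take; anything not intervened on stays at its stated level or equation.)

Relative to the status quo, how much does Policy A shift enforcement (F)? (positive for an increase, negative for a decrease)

462

Baseline:
  A = 88
  W = 86
  S = 257 + 4·88 − 2·86 = 437
  H = 162 − 6·88 − 2·86 = -538
  F = 56 − 2·86 + 2·437 + 4·(-538) = -1394
Policy A (S + 31, A − 25):
  A = 88 − 25 = 63
  W = 86
  S = 257 + 4·63 − 2·86 (+31 from intervention) = 368
  H = 162 − 6·63 − 2·86 = -388
  F = 56 − 2·86 + 2·368 + 4·(-388) = -932
Change in F: -932 − (-1394) = 462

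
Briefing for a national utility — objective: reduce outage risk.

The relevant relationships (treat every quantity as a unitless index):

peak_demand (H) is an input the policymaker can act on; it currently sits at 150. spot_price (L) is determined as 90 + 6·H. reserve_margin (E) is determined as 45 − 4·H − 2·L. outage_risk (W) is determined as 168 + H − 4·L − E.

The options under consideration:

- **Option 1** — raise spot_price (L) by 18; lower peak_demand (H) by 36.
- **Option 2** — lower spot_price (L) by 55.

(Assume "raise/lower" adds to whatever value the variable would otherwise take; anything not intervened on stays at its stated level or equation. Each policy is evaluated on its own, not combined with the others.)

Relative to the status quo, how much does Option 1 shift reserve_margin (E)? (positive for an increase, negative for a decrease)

540

Baseline:
  H = 150
  L = 90 + 6·150 = 990
  E = 45 − 4·150 − 2·990 = -2535
Option 1 (L + 18, H − 36):
  H = 150 − 36 = 114
  L = 90 + 6·114 (+18 from intervention) = 792
  E = 45 − 4·114 − 2·792 = -1995
Change in E: -1995 − (-2535) = 540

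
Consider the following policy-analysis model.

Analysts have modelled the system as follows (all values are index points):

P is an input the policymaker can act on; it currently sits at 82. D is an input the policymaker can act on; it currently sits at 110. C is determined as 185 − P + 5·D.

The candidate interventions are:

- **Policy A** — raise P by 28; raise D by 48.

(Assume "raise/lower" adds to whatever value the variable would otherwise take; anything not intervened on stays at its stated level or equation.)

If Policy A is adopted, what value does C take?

865

Policy A (P + 28, D + 48):
  P = 82 + 28 = 110
  D = 110 + 48 = 158
  C = 185 − 110 + 5·158 = 865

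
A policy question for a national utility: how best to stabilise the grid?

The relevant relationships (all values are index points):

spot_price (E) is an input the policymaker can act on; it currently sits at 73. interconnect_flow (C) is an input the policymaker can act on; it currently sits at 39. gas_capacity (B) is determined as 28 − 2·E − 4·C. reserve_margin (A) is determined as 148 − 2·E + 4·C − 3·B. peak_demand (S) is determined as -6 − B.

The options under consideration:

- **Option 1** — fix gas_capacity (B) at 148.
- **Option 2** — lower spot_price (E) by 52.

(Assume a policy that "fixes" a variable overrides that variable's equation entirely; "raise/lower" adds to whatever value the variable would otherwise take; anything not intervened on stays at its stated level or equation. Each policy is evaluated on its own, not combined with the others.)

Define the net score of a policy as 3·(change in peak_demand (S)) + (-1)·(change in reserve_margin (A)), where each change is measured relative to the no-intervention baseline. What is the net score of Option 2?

-104

Baseline:
  E = 73
  C = 39
  B = 28 − 2·73 − 4·39 = -274
  A = 148 − 2·73 + 4·39 − 3·(-274) = 980
  S = -6 − (-274) = 268
Option 2 (E − 52):
  E = 73 − 52 = 21
  C = 39
  B = 28 − 2·21 − 4·39 = -170
  A = 148 − 2·21 + 4·39 − 3·(-170) = 772
  S = -6 − (-170) = 164
ΔS = 164 − 268 = -104; ΔA = 772 − 980 = -208
Score = 3·(-104) + (-1)·(-208) = -104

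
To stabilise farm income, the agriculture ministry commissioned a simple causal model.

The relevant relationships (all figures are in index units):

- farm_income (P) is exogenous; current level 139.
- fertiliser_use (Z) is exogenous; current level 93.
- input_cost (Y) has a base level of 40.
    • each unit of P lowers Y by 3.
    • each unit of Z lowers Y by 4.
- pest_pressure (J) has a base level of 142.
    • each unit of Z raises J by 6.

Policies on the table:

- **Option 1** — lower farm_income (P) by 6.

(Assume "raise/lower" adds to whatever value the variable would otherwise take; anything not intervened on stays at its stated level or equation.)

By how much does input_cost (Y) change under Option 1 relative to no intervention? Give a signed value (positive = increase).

18

Baseline:
  P = 139
  Z = 93
  Y = 40 − 3·139 − 4·93 = -749
Option 1 (P − 6):
  P = 139 − 6 = 133
  Z = 93
  Y = 40 − 3·133 − 4·93 = -731
Change in Y: -731 − (-749) = 18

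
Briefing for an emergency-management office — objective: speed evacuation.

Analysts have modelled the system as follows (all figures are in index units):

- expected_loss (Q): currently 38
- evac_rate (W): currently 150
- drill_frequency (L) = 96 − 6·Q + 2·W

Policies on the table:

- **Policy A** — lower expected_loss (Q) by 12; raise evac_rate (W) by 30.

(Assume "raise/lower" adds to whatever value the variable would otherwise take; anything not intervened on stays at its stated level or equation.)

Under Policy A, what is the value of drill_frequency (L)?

Policy A (Q − 12, W + 30):
  Q = 38 − 12 = 26
  W = 150 + 30 = 180
  L = 96 − 6·26 + 2·180 = 300

300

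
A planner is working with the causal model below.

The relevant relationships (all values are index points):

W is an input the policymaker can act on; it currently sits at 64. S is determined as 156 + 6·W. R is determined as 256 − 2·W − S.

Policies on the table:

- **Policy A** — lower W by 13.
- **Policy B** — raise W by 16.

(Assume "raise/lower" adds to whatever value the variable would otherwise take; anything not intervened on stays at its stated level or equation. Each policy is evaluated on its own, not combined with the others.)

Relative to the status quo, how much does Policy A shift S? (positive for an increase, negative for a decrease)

-78

Baseline:
  W = 64
  S = 156 + 6·64 = 540
Policy A (W − 13):
  W = 64 − 13 = 51
  S = 156 + 6·51 = 462
Change in S: 462 − 540 = -78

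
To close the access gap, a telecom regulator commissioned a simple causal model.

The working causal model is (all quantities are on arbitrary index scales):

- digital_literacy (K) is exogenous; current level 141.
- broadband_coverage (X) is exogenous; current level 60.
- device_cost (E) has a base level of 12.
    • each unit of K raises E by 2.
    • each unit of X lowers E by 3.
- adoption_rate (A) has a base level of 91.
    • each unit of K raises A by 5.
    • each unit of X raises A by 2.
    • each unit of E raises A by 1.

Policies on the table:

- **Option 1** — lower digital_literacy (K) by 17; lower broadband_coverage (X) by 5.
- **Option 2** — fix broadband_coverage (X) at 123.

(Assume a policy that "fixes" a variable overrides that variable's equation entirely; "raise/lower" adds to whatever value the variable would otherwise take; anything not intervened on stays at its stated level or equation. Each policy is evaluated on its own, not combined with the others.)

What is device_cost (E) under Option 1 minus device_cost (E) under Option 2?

170

Option 1 (K − 17, X − 5):
  K = 141 − 17 = 124
  X = 60 − 5 = 55
  E = 12 + 2·124 − 3·55 = 95
Option 2 (X := 123):
  K = 141
  X = 123
  E = 12 + 2·141 − 3·123 = -75
E: 95 − (-75) = 170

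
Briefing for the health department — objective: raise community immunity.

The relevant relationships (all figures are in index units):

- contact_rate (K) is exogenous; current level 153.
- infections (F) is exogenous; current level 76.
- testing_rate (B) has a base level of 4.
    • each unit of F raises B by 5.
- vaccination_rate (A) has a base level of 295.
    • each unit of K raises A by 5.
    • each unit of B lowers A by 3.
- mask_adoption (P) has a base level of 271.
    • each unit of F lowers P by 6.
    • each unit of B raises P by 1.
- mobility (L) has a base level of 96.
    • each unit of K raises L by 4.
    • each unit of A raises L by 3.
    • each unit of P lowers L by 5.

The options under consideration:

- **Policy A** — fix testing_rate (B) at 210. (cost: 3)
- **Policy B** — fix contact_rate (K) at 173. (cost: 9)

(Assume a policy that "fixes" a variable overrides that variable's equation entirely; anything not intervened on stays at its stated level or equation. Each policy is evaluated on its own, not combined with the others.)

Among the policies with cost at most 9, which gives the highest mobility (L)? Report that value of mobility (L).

1873

Policy A (B := 210):
  K = 153
  F = 76
  B = 210
  A = 295 + 5·153 − 3·210 = 430
  P = 271 − 6·76 + 210 = 25
  L = 96 + 4·153 + 3·430 − 5·25 = 1873
Policy B (K := 173):
  K = 173
  F = 76
  B = 4 + 5·76 = 384
  A = 295 + 5·173 − 3·384 = 8
  P = 271 − 6·76 + 384 = 199
  L = 96 + 4·173 + 3·8 − 5·199 = -183
Comparing — Policy A: L=1873, Policy B: L=-183. Highest is 1873 (Policy A).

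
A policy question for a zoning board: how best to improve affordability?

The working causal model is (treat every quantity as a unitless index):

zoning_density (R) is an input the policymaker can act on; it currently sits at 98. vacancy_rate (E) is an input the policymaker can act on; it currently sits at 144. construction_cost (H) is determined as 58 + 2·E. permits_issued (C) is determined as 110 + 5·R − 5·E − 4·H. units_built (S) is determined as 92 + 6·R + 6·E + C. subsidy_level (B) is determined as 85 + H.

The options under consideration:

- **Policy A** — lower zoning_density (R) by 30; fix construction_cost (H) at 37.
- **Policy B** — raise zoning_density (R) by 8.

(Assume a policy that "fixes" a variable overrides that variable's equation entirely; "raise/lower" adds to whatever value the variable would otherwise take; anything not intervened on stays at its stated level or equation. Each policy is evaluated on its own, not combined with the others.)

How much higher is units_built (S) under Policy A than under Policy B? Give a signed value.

818

Policy A (R − 30, H := 37):
  R = 98 − 30 = 68
  E = 144
  H = 37
  C = 110 + 5·68 − 5·144 − 4·37 = -418
  S = 92 + 6·68 + 6·144 + (-418) = 946
Policy B (R + 8):
  R = 98 + 8 = 106
  E = 144
  H = 58 + 2·144 = 346
  C = 110 + 5·106 − 5·144 − 4·346 = -1464
  S = 92 + 6·106 + 6·144 + (-1464) = 128
S: 946 − 128 = 818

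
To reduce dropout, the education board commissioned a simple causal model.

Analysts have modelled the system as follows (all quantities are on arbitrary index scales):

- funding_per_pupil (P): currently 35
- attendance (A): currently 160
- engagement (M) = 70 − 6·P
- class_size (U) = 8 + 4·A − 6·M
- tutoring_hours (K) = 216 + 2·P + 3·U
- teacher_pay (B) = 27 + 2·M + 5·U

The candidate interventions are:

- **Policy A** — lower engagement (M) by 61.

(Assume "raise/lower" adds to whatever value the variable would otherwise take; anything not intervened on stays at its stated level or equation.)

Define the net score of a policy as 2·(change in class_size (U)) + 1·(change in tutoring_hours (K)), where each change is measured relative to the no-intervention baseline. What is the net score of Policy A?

1830

Baseline:
  P = 35
  A = 160
  M = 70 − 6·35 = -140
  U = 8 + 4·160 − 6·(-140) = 1488
  K = 216 + 2·35 + 3·1488 = 4750
Policy A (M − 61):
  P = 35
  A = 160
  M = 70 − 6·35 (−61 from intervention) = -201
  U = 8 + 4·160 − 6·(-201) = 1854
  K = 216 + 2·35 + 3·1854 = 5848
ΔU = 1854 − 1488 = 366; ΔK = 5848 − 4750 = 1098
Score = 2·366 + 1·1098 = 1830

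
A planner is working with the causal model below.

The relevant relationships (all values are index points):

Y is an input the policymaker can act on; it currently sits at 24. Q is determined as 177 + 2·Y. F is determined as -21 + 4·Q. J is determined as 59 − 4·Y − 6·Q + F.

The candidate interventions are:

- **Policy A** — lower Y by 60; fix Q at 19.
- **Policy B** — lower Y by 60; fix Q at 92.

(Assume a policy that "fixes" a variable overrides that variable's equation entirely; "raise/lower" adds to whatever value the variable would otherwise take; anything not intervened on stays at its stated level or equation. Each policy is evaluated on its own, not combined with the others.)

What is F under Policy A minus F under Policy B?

Policy A (Y − 60, Q := 19):
  Y = 24 − 60 = -36
  Q = 19
  F = -21 + 4·19 = 55
Policy B (Y − 60, Q := 92):
  Y = 24 − 60 = -36
  Q = 92
  F = -21 + 4·92 = 347
F: 55 − 347 = -292

-292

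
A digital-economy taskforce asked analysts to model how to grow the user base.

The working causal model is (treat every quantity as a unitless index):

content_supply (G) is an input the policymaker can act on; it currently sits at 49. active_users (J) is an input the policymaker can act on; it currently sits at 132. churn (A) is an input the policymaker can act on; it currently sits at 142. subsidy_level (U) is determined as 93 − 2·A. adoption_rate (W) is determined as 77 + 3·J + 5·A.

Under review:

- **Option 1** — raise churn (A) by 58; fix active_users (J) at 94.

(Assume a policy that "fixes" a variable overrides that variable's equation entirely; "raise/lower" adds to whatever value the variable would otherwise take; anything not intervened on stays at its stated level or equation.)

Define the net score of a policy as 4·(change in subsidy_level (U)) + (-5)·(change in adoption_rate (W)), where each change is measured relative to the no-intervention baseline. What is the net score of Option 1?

-1344

Baseline:
  J = 132
  A = 142
  U = 93 − 2·142 = -191
  W = 77 + 3·132 + 5·142 = 1183
Option 1 (A + 58, J := 94):
  J = 94
  A = 142 + 58 = 200
  U = 93 − 2·200 = -307
  W = 77 + 3·94 + 5·200 = 1359
ΔU = -307 − (-191) = -116; ΔW = 1359 − 1183 = 176
Score = 4·(-116) + (-5)·176 = -1344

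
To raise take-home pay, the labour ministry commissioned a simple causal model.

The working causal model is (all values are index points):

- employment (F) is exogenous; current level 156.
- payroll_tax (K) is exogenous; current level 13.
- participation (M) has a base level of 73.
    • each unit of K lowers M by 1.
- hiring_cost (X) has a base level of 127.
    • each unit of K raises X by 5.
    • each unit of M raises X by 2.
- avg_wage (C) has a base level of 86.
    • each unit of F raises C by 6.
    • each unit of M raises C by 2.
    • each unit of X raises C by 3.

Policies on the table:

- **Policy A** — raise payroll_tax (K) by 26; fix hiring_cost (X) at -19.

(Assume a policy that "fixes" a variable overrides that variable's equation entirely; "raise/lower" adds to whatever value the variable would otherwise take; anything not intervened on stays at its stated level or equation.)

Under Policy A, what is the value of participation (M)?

34

Policy A (K + 26, X := -19):
  K = 13 + 26 = 39
  M = 73 − 39 = 34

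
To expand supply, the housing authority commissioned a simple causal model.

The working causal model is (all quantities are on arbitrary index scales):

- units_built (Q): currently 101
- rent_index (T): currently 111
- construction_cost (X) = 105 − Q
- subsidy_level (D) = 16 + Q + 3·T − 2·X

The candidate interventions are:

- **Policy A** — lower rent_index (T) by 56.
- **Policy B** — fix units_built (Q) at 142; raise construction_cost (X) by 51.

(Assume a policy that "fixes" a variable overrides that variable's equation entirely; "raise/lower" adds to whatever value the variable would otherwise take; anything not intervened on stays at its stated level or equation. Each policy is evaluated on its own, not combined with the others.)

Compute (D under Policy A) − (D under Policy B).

-189

Policy A (T − 56):
  Q = 101
  T = 111 − 56 = 55
  X = 105 − 101 = 4
  D = 16 + 101 + 3·55 − 2·4 = 274
Policy B (Q := 142, X + 51):
  Q = 142
  T = 111
  X = 105 − 142 (+51 from intervention) = 14
  D = 16 + 142 + 3·111 − 2·14 = 463
D: 274 − 463 = -189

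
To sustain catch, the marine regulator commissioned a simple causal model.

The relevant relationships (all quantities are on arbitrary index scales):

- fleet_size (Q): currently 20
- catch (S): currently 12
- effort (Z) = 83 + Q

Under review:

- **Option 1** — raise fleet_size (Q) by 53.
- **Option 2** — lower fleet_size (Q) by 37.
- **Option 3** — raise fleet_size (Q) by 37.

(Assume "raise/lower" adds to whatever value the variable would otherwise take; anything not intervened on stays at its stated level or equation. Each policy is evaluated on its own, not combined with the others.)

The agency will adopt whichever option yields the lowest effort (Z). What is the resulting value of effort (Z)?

66

Option 1 (Q + 53):
  Q = 20 + 53 = 73
  Z = 83 + 73 = 156
Option 2 (Q − 37):
  Q = 20 − 37 = -17
  Z = 83 + (-17) = 66
Option 3 (Q + 37):
  Q = 20 + 37 = 57
  Z = 83 + 57 = 140
Comparing — Option 1: Z=156, Option 2: Z=66, Option 3: Z=140. Lowest is 66 (Option 2).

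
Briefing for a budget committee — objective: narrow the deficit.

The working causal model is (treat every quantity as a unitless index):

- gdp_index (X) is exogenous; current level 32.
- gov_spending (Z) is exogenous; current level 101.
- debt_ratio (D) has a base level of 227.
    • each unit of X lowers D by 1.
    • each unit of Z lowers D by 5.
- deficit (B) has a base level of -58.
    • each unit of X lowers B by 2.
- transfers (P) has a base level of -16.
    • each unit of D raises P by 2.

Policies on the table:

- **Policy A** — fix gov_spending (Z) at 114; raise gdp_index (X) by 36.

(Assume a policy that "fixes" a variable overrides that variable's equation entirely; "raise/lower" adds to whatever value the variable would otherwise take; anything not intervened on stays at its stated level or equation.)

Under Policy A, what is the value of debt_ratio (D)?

-411

Policy A (Z := 114, X + 36):
  X = 32 + 36 = 68
  Z = 114
  D = 227 − 68 − 5·114 = -411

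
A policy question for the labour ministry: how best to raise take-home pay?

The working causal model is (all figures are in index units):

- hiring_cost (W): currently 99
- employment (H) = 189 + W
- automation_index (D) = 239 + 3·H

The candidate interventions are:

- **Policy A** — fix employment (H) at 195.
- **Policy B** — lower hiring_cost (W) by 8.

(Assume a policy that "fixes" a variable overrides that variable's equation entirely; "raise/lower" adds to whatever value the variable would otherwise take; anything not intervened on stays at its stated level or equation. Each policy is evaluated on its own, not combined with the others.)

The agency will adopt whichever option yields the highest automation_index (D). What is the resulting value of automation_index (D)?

1079

Policy A (H := 195):
  W = 99
  H = 195
  D = 239 + 3·195 = 824
Policy B (W − 8):
  W = 99 − 8 = 91
  H = 189 + 91 = 280
  D = 239 + 3·280 = 1079
Comparing — Policy A: D=824, Policy B: D=1079. Highest is 1079 (Policy B).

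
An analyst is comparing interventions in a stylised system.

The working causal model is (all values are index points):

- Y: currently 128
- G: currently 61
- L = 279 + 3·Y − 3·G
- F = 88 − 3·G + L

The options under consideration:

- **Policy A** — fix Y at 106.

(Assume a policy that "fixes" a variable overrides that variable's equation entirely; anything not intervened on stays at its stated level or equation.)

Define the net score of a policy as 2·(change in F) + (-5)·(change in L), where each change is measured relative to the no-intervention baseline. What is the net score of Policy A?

Baseline:
  Y = 128
  G = 61
  L = 279 + 3·128 − 3·61 = 480
  F = 88 − 3·61 + 480 = 385
Policy A (Y := 106):
  Y = 106
  G = 61
  L = 279 + 3·106 − 3·61 = 414
  F = 88 − 3·61 + 414 = 319
ΔF = 319 − 385 = -66; ΔL = 414 − 480 = -66
Score = 2·(-66) + (-5)·(-66) = 198

198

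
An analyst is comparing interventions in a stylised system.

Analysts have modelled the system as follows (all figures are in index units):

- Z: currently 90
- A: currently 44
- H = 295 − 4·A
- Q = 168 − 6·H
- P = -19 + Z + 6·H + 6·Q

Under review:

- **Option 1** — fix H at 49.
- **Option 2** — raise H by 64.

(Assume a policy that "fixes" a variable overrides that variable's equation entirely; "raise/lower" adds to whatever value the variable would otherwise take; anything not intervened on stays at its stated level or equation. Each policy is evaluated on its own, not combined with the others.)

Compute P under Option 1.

-391

Option 1 (H := 49):
  Z = 90
  A = 44
  H = 49
  Q = 168 − 6·49 = -126
  P = -19 + 90 + 6·49 + 6·(-126) = -391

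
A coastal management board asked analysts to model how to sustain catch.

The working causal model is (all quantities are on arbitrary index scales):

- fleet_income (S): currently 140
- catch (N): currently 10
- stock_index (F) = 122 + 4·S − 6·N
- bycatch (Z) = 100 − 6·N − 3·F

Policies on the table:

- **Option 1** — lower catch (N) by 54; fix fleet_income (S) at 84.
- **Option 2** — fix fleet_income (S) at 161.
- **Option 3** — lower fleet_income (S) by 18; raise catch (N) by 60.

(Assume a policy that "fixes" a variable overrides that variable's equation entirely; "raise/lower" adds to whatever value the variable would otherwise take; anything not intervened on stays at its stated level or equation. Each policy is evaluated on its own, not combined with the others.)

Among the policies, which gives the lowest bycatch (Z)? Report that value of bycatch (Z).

-2078

Option 1 (N − 54, S := 84):
  S = 84
  N = 10 − 54 = -44
  F = 122 + 4·84 − 6·(-44) = 722
  Z = 100 − 6·(-44) − 3·722 = -1802
Option 2 (S := 161):
  S = 161
  N = 10
  F = 122 + 4·161 − 6·10 = 706
  Z = 100 − 6·10 − 3·706 = -2078
Option 3 (S − 18, N + 60):
  S = 140 − 18 = 122
  N = 10 + 60 = 70
  F = 122 + 4·122 − 6·70 = 190
  Z = 100 − 6·70 − 3·190 = -890
Comparing — Option 1: Z=-1802, Option 2: Z=-2078, Option 3: Z=-890. Lowest is -2078 (Option 2).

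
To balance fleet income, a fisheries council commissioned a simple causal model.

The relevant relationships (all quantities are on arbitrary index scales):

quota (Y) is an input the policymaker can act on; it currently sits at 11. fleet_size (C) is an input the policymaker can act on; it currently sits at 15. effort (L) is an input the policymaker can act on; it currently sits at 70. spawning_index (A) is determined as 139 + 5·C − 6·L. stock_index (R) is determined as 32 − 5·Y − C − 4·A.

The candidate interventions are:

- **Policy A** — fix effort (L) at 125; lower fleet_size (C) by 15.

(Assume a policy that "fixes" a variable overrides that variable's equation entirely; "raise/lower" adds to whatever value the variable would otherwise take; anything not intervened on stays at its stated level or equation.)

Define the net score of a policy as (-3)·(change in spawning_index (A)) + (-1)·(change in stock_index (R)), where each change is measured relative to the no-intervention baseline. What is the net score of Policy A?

Baseline:
  Y = 11
  C = 15
  L = 70
  A = 139 + 5·15 − 6·70 = -206
  R = 32 − 5·11 − 15 − 4·(-206) = 786
Policy A (L := 125, C − 15):
  Y = 11
  C = 15 − 15 = 0
  L = 125
  A = 139 + 5·0 − 6·125 = -611
  R = 32 − 5·11 − 0 − 4·(-611) = 2421
ΔA = -611 − (-206) = -405; ΔR = 2421 − 786 = 1635
Score = (-3)·(-405) + (-1)·1635 = -420

-420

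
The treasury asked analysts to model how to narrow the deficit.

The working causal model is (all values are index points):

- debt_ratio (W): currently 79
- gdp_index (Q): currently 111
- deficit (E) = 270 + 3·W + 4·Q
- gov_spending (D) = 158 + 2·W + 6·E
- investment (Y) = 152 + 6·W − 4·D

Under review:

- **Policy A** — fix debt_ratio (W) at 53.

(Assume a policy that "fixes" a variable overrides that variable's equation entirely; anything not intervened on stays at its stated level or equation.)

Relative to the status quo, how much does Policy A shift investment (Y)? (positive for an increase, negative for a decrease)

Baseline:
  W = 79
  Q = 111
  E = 270 + 3·79 + 4·111 = 951
  D = 158 + 2·79 + 6·951 = 6022
  Y = 152 + 6·79 − 4·6022 = -23462
Policy A (W := 53):
  W = 53
  Q = 111
  E = 270 + 3·53 + 4·111 = 873
  D = 158 + 2·53 + 6·873 = 5502
  Y = 152 + 6·53 − 4·5502 = -21538
Change in Y: -21538 − (-23462) = 1924

1924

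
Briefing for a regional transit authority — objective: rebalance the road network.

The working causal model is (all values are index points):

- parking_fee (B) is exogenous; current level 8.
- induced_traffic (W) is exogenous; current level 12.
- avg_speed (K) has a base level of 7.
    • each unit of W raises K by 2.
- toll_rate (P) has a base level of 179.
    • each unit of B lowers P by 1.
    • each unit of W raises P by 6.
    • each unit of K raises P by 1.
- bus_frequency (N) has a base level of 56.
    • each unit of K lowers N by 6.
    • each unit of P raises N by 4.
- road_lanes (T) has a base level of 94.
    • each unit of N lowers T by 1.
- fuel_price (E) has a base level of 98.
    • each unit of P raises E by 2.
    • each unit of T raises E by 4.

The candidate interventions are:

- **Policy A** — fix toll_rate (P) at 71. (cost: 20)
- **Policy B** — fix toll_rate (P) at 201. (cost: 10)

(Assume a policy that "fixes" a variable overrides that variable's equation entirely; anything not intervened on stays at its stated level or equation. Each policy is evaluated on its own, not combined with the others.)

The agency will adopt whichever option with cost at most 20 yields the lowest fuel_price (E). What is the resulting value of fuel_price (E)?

-1820

Policy A (P := 71):
  B = 8
  W = 12
  K = 7 + 2·12 = 31
  P = 71
  N = 56 − 6·31 + 4·71 = 154
  T = 94 − 154 = -60
  E = 98 + 2·71 + 4·(-60) = 0
Policy B (P := 201):
  B = 8
  W = 12
  K = 7 + 2·12 = 31
  P = 201
  N = 56 − 6·31 + 4·201 = 674
  T = 94 − 674 = -580
  E = 98 + 2·201 + 4·(-580) = -1820
Comparing — Policy A: E=0, Policy B: E=-1820. Lowest is -1820 (Policy B).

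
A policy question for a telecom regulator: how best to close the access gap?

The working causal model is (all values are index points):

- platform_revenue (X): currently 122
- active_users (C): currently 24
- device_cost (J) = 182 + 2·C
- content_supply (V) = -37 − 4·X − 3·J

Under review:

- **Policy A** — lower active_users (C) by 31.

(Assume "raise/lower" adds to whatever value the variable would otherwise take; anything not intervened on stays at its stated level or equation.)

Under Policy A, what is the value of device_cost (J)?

168

Policy A (C − 31):
  C = 24 − 31 = -7
  J = 182 + 2·(-7) = 168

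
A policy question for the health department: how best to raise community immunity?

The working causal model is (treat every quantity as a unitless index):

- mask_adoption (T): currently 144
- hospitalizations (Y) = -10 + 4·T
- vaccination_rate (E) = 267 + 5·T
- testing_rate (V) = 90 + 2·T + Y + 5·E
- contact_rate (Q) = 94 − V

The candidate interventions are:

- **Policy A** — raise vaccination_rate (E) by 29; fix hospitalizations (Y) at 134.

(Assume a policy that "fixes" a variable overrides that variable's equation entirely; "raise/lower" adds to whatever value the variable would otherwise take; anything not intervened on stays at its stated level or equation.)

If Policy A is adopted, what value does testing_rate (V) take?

Policy A (E + 29, Y := 134):
  T = 144
  Y = 134
  E = 267 + 5·144 (+29 from intervention) = 1016
  V = 90 + 2·144 + 134 + 5·1016 = 5592

5592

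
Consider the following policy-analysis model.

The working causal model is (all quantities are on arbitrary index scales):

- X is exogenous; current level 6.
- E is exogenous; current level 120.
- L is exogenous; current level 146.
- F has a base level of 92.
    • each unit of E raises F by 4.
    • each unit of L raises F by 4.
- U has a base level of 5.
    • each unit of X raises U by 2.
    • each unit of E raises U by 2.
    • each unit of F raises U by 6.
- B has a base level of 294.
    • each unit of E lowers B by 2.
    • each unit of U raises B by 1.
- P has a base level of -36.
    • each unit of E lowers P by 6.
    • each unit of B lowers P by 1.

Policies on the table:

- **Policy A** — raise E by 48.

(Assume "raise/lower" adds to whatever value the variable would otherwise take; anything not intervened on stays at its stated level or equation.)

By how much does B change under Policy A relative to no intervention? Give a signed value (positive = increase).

1152

Baseline:
  X = 6
  E = 120
  L = 146
  F = 92 + 4·120 + 4·146 = 1156
  U = 5 + 2·6 + 2·120 + 6·1156 = 7193
  B = 294 − 2·120 + 7193 = 7247
Policy A (E + 48):
  X = 6
  E = 120 + 48 = 168
  L = 146
  F = 92 + 4·168 + 4·146 = 1348
  U = 5 + 2·6 + 2·168 + 6·1348 = 8441
  B = 294 − 2·168 + 8441 = 8399
Change in B: 8399 − 7247 = 1152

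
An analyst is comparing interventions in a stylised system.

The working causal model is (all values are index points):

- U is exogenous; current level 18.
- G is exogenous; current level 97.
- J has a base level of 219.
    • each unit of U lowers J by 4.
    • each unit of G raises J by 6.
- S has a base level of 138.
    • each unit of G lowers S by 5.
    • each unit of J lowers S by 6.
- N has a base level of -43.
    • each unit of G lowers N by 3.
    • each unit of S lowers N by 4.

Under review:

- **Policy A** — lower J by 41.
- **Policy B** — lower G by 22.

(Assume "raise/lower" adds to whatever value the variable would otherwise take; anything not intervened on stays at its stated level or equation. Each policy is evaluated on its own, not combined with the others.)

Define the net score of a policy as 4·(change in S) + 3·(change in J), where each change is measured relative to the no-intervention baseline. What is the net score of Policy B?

3212

Baseline:
  U = 18
  G = 97
  J = 219 − 4·18 + 6·97 = 729
  S = 138 − 5·97 − 6·729 = -4721
Policy B (G − 22):
  U = 18
  G = 97 − 22 = 75
  J = 219 − 4·18 + 6·75 = 597
  S = 138 − 5·75 − 6·597 = -3819
ΔS = -3819 − (-4721) = 902; ΔJ = 597 − 729 = -132
Score = 4·902 + 3·(-132) = 3212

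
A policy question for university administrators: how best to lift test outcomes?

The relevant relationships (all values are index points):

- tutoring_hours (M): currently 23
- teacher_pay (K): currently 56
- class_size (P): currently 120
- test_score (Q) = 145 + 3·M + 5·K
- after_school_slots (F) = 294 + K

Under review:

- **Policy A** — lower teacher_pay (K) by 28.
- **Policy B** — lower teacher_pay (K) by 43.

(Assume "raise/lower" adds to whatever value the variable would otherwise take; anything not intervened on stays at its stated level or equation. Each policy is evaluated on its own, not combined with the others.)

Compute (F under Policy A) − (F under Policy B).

Policy A (K − 28):
  K = 56 − 28 = 28
  F = 294 + 28 = 322
Policy B (K − 43):
  K = 56 − 43 = 13
  F = 294 + 13 = 307
F: 322 − 307 = 15

15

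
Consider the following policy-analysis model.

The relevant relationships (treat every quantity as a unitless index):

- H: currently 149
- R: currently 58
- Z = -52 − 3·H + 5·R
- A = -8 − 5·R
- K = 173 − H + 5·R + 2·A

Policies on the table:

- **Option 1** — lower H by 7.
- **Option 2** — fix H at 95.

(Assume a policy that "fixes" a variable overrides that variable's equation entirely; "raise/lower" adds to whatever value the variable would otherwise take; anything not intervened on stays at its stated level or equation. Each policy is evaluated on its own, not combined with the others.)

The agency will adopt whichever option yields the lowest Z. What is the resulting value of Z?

Option 1 (H − 7):
  H = 149 − 7 = 142
  R = 58
  Z = -52 − 3·142 + 5·58 = -188
Option 2 (H := 95):
  H = 95
  R = 58
  Z = -52 − 3·95 + 5·58 = -47
Comparing — Option 1: Z=-188, Option 2: Z=-47. Lowest is -188 (Option 1).

-188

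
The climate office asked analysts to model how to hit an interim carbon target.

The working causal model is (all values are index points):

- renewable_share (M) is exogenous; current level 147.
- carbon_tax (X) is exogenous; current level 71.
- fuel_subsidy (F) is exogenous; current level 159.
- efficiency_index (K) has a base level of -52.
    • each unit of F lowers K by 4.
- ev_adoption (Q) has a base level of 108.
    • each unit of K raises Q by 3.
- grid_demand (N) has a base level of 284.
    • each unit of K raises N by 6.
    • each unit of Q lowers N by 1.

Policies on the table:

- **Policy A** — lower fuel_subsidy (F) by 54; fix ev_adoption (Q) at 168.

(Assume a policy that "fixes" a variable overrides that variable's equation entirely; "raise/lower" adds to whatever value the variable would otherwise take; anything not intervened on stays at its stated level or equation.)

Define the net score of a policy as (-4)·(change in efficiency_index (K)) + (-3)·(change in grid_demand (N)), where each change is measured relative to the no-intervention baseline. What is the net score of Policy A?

1620

Baseline:
  F = 159
  K = -52 − 4·159 = -688
  Q = 108 + 3·(-688) = -1956
  N = 284 + 6·(-688) − (-1956) = -1888
Policy A (F − 54, Q := 168):
  F = 159 − 54 = 105
  K = -52 − 4·105 = -472
  Q = 168
  N = 284 + 6·(-472) − 168 = -2716
ΔK = -472 − (-688) = 216; ΔN = -2716 − (-1888) = -828
Score = (-4)·216 + (-3)·(-828) = 1620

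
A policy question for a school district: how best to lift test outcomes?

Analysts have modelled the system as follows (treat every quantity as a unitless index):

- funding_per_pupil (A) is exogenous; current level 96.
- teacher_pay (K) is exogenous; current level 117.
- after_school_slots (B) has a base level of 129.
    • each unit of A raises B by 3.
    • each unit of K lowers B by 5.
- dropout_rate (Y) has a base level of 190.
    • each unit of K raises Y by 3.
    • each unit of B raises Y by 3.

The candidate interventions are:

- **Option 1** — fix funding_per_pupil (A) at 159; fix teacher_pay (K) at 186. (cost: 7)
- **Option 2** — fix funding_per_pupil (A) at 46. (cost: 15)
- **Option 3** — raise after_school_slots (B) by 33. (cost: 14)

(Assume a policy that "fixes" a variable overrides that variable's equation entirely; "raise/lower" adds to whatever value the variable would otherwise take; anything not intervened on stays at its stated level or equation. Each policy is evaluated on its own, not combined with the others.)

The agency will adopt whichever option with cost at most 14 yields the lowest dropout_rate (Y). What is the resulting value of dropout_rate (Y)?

-224

Option 1 (A := 159, K := 186):
  A = 159
  K = 186
  B = 129 + 3·159 − 5·186 = -324
  Y = 190 + 3·186 + 3·(-324) = -224
Option 3 (B + 33):
  A = 96
  K = 117
  B = 129 + 3·96 − 5·117 (+33 from intervention) = -135
  Y = 190 + 3·117 + 3·(-135) = 136
Comparing — Option 1: Y=-224, Option 3: Y=136. Lowest is -224 (Option 1).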